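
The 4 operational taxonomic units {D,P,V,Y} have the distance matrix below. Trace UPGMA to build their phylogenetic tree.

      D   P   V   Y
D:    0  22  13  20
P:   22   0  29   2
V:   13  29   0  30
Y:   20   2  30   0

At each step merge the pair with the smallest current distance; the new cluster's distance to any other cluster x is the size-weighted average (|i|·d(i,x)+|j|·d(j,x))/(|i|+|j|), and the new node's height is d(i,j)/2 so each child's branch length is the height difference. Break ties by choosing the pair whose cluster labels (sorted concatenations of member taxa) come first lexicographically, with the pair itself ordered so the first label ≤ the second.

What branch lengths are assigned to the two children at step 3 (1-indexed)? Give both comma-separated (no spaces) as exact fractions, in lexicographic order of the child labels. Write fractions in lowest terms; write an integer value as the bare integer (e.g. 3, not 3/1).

49/8,93/8

1. join P+Y (d=2) ⇒ PY; edges |P|=1, |Y|=1
  updated: d(D,PY)=21, d(PY,V)=59/2
2. join D+V (d=13) ⇒ DV; edges |D|=13/2, |V|=13/2
  updated: d(DV,PY)=101/4
3. join DV+PY (d=101/4) ⇒ DPVY; edges |DV|=49/8, |PY|=93/8
final tree: ((D:13/2,V:13/2):49/8,(P:1,Y:1):93/8)
total length: 131/4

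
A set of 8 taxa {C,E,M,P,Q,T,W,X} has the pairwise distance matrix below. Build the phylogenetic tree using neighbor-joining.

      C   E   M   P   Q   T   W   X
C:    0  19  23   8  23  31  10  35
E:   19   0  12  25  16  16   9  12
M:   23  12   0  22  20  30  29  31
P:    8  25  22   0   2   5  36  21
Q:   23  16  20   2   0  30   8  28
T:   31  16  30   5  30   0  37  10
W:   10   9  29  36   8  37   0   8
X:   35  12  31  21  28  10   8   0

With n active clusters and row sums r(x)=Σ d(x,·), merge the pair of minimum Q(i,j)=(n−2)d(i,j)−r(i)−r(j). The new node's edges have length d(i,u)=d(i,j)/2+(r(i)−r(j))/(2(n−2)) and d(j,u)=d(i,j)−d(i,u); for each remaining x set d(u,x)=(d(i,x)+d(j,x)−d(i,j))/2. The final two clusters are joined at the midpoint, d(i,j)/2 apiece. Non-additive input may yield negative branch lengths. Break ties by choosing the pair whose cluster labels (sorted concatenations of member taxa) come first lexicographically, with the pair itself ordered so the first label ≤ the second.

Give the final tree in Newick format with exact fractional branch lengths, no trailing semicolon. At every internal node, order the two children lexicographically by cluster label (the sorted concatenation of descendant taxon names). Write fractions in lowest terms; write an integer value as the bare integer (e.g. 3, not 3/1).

iteration 1: select P,T (d=5, Q=-248); attach at lengths (-5/6, 35/6); label the merged cluster PT
  updated: d(C,PT)=17, d(E,PT)=18, d(M,PT)=47/2, d(PT,Q)=27/2, d(PT,W)=34, d(PT,X)=13
iteration 2: select W,X (d=8, Q=-185); attach at lengths (11/10, 69/10); label the merged cluster WX
  updated: d(C,WX)=37/2, d(E,WX)=13/2, d(M,WX)=26, d(PT,WX)=39/2, d(Q,WX)=14
iteration 3: select E,WX (d=13/2, Q=-130); attach at lengths (13/8, 39/8); label the merged cluster EWX
  updated: d(C,EWX)=31/2, d(EWX,M)=63/4, d(EWX,PT)=31/2, d(EWX,Q)=47/4
iteration 4: select PT,Q (d=27/2, Q=-389/4); attach at lengths (167/24, 157/24); label the merged cluster PQT
  updated: d(C,PQT)=53/4, d(EWX,PQT)=55/8, d(M,PQT)=15
iteration 5: select C,PQT (d=53/4, Q=-483/8); attach at lengths (345/32, 79/32); label the merged cluster CPQT
  updated: d(CPQT,EWX)=73/16, d(CPQT,M)=99/8
iteration 6: select CPQT,EWX (d=73/16, Q=-523/16); attach at lengths (19/32, 127/32); label the merged cluster CEPQTWX
  updated: d(CEPQTWX,M)=377/32
iteration 7: select CEPQTWX,M (d=377/32); attach at lengths (377/64, 377/64); label the merged cluster CEMPQTWX
final tree: (((C:345/32,((P:-5/6,T:35/6):167/24,Q:157/24):79/32):19/32,(E:13/8,(W:11/10,X:69/10):39/8):127/32):377/64,M:377/64)
total length: 2003/32

(((C:345/32,((P:-5/6,T:35/6):167/24,Q:157/24):79/32):19/32,(E:13/8,(W:11/10,X:69/10):39/8):127/32):377/64,M:377/64)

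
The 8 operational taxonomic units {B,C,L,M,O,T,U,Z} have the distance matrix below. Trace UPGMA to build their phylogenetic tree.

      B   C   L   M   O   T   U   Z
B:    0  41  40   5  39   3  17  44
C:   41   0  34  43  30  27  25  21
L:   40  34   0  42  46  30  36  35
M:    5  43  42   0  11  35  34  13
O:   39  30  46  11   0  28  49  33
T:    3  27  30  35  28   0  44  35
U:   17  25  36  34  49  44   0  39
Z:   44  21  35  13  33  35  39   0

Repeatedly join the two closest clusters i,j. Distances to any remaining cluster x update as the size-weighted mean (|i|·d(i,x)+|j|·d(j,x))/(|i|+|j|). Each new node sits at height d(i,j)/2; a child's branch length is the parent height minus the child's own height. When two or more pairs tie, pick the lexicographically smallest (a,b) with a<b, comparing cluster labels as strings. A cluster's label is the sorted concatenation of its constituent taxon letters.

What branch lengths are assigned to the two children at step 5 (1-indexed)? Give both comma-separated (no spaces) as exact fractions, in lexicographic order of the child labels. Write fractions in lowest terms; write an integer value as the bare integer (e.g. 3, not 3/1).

11/2,16

1. join B+T (d=3) ⇒ BT; edges |B|=3/2, |T|=3/2
  updated: d(BT,C)=34, d(BT,L)=35, d(BT,M)=20, d(BT,O)=67/2, d(BT,U)=61/2, d(BT,Z)=79/2
2. join M+O (d=11) ⇒ MO; edges |M|=11/2, |O|=11/2
  updated: d(BT,MO)=107/4, d(C,MO)=73/2, d(L,MO)=44, d(MO,U)=83/2, d(MO,Z)=23
3. join C+Z (d=21) ⇒ CZ; edges |C|=21/2, |Z|=21/2
  updated: d(BT,CZ)=147/4, d(CZ,L)=69/2, d(CZ,MO)=119/4, d(CZ,U)=32
4. join BT+MO (d=107/4) ⇒ BMOT; edges |BT|=95/8, |MO|=63/8
  updated: d(BMOT,CZ)=133/4, d(BMOT,L)=79/2, d(BMOT,U)=36
5. join CZ+U (d=32) ⇒ CUZ; edges |CZ|=11/2, |U|=16
  updated: d(BMOT,CUZ)=205/6, d(CUZ,L)=35
6. join BMOT+CUZ (d=205/6) ⇒ BCMOTUZ; edges |BMOT|=89/24, |CUZ|=13/12
  updated: d(BCMOTUZ,L)=263/7
7. join BCMOTUZ+L (d=263/7) ⇒ BCLMOTUZ; edges |BCMOTUZ|=143/84, |L|=263/14
final tree: ((((B:3/2,T:3/2):95/8,(M:11/2,O:11/2):63/8):89/24,((C:21/2,Z:21/2):11/2,U:16):13/12):143/84,L:263/14)
total length: 17057/168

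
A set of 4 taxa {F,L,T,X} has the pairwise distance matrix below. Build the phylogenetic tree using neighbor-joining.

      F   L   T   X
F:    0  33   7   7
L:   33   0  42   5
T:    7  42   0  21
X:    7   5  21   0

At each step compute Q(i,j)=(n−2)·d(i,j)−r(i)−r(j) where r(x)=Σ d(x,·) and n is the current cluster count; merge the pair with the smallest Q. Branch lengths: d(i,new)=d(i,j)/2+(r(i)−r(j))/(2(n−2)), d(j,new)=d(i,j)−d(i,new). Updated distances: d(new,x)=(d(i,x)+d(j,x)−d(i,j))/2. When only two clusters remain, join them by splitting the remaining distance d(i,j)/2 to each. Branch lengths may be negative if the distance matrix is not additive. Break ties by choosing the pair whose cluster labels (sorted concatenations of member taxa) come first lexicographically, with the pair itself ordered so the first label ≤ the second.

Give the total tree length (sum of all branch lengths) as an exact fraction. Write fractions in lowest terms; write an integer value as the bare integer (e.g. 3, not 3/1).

step 1: merge (F,T) at d=7, Q=-103; branch lengths F→-9/4, T→37/4; new cluster FT
  updated: d(FT,L)=34, d(FT,X)=21/2
step 2: merge (FT,L) at d=34, Q=-99/2; branch lengths FT→79/4, L→57/4; new cluster FLT
  updated: d(FLT,X)=-37/4
step 3: merge (FLT,X) at d=-37/4; branch lengths FLT→-37/8, X→-37/8; new cluster FLTX
final tree: (((F:-9/4,T:37/4):79/4,L:57/4):-37/8,X:-37/8)
total length: 127/4

127/4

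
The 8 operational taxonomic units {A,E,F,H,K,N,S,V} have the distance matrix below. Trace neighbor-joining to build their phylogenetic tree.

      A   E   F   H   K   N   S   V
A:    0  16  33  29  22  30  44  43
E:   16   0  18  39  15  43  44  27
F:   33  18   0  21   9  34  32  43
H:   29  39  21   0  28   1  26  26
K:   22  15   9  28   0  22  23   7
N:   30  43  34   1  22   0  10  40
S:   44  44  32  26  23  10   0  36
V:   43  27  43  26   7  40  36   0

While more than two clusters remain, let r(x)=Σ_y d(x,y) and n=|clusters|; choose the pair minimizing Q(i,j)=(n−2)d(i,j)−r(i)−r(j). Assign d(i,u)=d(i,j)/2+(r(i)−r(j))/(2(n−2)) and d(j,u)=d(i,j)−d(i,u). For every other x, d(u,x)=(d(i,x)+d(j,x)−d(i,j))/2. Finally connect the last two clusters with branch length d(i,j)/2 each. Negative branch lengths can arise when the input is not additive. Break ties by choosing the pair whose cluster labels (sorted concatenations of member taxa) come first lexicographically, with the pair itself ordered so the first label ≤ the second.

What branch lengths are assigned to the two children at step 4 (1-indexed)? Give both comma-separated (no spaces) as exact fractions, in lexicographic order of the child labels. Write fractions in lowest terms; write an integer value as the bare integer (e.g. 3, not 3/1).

1. join H+N (d=1, Q=-344) ⇒ HN; edges |H|=-1/3, |N|=4/3
  updated: d(A,HN)=29, d(E,HN)=81/2, d(F,HN)=27, d(HN,K)=49/2, d(HN,S)=35/2, d(HN,V)=65/2
2. join HN+S (d=35/2, Q=-280) ⇒ HNS; edges |HN|=31/5, |S|=113/10
  updated: d(A,HNS)=111/4, d(E,HNS)=67/2, d(F,HNS)=83/4, d(HNS,K)=15, d(HNS,V)=51/2
3. join A+E (d=16, Q=-749/4) ⇒ AE; edges |A|=385/32, |E|=127/32
  updated: d(AE,F)=35/2, d(AE,HNS)=181/8, d(AE,K)=21/2, d(AE,V)=27
4. join K+V (d=7, Q=-123) ⇒ KV; edges |K|=-20/3, |V|=41/3
  updated: d(AE,KV)=61/4, d(F,KV)=45/2, d(HNS,KV)=67/4
5. join AE+F (d=35/2, Q=-649/8) ⇒ AEF; edges |AE|=237/32, |F|=323/32
  updated: d(AEF,HNS)=207/16, d(AEF,KV)=81/8
6. join AEF+HNS (d=207/16, Q=-637/16) ⇒ AEFHNS; edges |AEF|=101/32, |HNS|=313/32
  updated: d(AEFHNS,KV)=223/32
7. join AEFHNS+KV (d=223/32) ⇒ AEFHKNSV; edges |AEFHNS|=223/64, |KV|=223/64
final tree: ((((A:385/32,E:127/32):237/32,F:323/32):101/32,((H:-1/3,N:4/3):31/5,S:113/10):313/32):223/64,(K:-20/3,V:41/3):223/64)
total length: 2525/32

-20/3,41/3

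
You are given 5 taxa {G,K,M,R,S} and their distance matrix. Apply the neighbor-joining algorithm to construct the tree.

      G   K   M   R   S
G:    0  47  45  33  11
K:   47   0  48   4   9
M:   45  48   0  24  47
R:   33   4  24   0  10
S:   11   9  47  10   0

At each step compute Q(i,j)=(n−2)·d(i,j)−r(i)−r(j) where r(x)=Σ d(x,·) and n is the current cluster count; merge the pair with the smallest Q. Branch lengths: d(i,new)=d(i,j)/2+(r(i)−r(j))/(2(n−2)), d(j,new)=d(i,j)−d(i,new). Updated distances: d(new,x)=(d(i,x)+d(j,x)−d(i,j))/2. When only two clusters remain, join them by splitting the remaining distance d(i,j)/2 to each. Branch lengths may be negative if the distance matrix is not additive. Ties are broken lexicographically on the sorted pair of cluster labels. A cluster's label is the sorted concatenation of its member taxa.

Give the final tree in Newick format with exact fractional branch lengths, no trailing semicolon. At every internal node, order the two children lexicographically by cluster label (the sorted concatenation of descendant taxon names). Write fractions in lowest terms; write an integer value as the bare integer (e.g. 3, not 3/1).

((((G:46/3,S:-13/3):95/8,M:229/8):43/8,K:77/8):-45/16,R:-45/16)

step 1: merge (G,S) at d=11, Q=-180; branch lengths G→46/3, S→-13/3; new cluster GS
  updated: d(GS,K)=45/2, d(GS,M)=81/2, d(GS,R)=16
step 2: merge (GS,M) at d=81/2, Q=-221/2; branch lengths GS→95/8, M→229/8; new cluster GMS
  updated: d(GMS,K)=15, d(GMS,R)=-1/4
step 3: merge (GMS,K) at d=15, Q=-75/4; branch lengths GMS→43/8, K→77/8; new cluster GKMS
  updated: d(GKMS,R)=-45/8
step 4: merge (GKMS,R) at d=-45/8; branch lengths GKMS→-45/16, R→-45/16; new cluster GKMRS
final tree: ((((G:46/3,S:-13/3):95/8,M:229/8):43/8,K:77/8):-45/16,R:-45/16)
total length: 487/8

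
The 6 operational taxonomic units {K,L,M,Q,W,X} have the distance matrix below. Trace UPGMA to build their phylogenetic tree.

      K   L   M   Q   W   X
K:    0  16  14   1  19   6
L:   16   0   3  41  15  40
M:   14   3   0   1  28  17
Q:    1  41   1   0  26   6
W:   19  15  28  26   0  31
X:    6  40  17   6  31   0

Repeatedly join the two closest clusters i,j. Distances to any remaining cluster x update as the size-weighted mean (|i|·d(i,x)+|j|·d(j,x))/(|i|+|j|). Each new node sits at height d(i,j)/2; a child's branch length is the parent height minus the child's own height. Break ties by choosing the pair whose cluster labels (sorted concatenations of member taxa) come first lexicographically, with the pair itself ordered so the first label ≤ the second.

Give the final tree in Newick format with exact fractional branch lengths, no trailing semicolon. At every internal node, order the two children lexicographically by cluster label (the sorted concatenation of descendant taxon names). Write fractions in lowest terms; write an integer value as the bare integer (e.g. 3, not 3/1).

1. join K+Q (d=1) ⇒ KQ; edges |K|=1/2, |Q|=1/2
  updated: d(KQ,L)=57/2, d(KQ,M)=15/2, d(KQ,W)=45/2, d(KQ,X)=6
2. join L+M (d=3) ⇒ LM; edges |L|=3/2, |M|=3/2
  updated: d(KQ,LM)=18, d(LM,W)=43/2, d(LM,X)=57/2
3. join KQ+X (d=6) ⇒ KQX; edges |KQ|=5/2, |X|=3
  updated: d(KQX,LM)=43/2, d(KQX,W)=76/3
4. join KQX+LM (d=43/2) ⇒ KLMQX; edges |KQX|=31/4, |LM|=37/4
  updated: d(KLMQX,W)=119/5
5. join KLMQX+W (d=119/5) ⇒ KLMQWX; edges |KLMQX|=23/20, |W|=119/10
final tree: ((((K:1/2,Q:1/2):5/2,X:3):31/4,(L:3/2,M:3/2):37/4):23/20,W:119/10)
total length: 791/20

((((K:1/2,Q:1/2):5/2,X:3):31/4,(L:3/2,M:3/2):37/4):23/20,W:119/10)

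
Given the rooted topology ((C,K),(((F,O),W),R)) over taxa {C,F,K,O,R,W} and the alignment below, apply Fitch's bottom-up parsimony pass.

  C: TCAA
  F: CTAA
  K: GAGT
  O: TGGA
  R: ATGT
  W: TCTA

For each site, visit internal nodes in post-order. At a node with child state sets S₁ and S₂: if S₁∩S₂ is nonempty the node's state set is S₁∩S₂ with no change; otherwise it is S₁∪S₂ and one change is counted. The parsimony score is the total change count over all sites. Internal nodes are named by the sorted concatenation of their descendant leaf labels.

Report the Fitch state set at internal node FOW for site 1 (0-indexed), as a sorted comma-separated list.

C,G,T

CK@0: {T} ∪ {G} = {G,T} (union, +1)
FO@0: {C} ∪ {T} = {C,T} (union, +1)
FOW@0: {C,T} ∩ {T} = {T} (intersection, +0)
FORW@0: {T} ∪ {A} = {A,T} (union, +1)
CFKORW@0: {G,T} ∩ {A,T} = {T} (intersection, +0)
CK@1: {C} ∪ {A} = {A,C} (union, +1)
FO@1: {T} ∪ {G} = {G,T} (union, +1)
FOW@1: {G,T} ∪ {C} = {C,G,T} (union, +1)
FORW@1: {C,G,T} ∩ {T} = {T} (intersection, +0)
CFKORW@1: {A,C} ∪ {T} = {A,C,T} (union, +1)
CK@2: {A} ∪ {G} = {A,G} (union, +1)
FO@2: {A} ∪ {G} = {A,G} (union, +1)
FOW@2: {A,G} ∪ {T} = {A,G,T} (union, +1)
FORW@2: {A,G,T} ∩ {G} = {G} (intersection, +0)
CFKORW@2: {A,G} ∩ {G} = {G} (intersection, +0)
CK@3: {A} ∪ {T} = {A,T} (union, +1)
FO@3: {A} ∩ {A} = {A} (intersection, +0)
FOW@3: {A} ∩ {A} = {A} (intersection, +0)
FORW@3: {A} ∪ {T} = {A,T} (union, +1)
CFKORW@3: {A,T} ∩ {A,T} = {A,T} (intersection, +0)
per-site changes: [3, 4, 3, 2]; total = 12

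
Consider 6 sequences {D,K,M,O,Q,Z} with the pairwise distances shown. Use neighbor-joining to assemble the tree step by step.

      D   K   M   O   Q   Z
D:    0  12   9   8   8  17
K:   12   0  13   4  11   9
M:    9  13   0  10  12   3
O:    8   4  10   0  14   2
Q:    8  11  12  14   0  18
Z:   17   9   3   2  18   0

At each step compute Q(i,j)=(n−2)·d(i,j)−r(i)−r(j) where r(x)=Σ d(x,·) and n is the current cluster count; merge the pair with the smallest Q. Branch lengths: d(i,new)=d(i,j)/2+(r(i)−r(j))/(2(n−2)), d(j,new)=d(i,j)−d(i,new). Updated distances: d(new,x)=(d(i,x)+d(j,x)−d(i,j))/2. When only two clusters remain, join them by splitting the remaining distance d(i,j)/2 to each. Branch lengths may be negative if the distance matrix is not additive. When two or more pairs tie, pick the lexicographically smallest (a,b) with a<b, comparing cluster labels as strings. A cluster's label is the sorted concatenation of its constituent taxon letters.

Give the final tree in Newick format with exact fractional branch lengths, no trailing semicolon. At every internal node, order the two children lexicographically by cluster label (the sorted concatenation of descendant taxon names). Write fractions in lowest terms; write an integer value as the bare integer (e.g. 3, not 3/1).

iteration 1: select D,Q (d=8, Q=-85); attach at lengths (23/8, 41/8); label the merged cluster DQ
  updated: d(DQ,K)=15/2, d(DQ,M)=13/2, d(DQ,O)=7, d(DQ,Z)=27/2
iteration 2: select M,Z (d=3, Q=-51); attach at lengths (7/3, 2/3); label the merged cluster MZ
  updated: d(DQ,MZ)=17/2, d(K,MZ)=19/2, d(MZ,O)=9/2
iteration 3: select DQ,K (d=15/2, Q=-29); attach at lengths (17/4, 13/4); label the merged cluster DKQ
  updated: d(DKQ,MZ)=21/4, d(DKQ,O)=7/4
iteration 4: select DKQ,MZ (d=21/4, Q=-23/2); attach at lengths (5/4, 4); label the merged cluster DKMQZ
  updated: d(DKMQZ,O)=1/2
iteration 5: select DKMQZ,O (d=1/2); attach at lengths (1/4, 1/4); label the merged cluster DKMOQZ
final tree: ((((D:23/8,Q:41/8):17/4,K:13/4):5/4,(M:7/3,Z:2/3):4):1/4,O:1/4)
total length: 97/4

((((D:23/8,Q:41/8):17/4,K:13/4):5/4,(M:7/3,Z:2/3):4):1/4,O:1/4)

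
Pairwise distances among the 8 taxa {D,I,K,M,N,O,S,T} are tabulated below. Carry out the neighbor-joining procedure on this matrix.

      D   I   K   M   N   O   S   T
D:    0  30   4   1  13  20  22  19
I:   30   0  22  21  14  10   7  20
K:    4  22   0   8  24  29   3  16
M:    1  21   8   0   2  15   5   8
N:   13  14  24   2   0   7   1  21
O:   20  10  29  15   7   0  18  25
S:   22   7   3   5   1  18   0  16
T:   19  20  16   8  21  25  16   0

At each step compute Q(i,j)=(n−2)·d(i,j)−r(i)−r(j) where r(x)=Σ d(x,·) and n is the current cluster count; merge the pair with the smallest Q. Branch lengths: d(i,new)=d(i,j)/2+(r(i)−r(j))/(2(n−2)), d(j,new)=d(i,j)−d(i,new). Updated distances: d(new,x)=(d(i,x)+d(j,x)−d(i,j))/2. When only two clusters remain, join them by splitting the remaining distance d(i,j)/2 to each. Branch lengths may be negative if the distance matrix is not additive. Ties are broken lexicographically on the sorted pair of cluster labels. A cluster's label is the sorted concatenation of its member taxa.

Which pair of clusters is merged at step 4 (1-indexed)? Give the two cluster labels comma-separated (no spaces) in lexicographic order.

step 1: merge (D,K) at d=4, Q=-191; branch lengths D→9/4, K→7/4; new cluster DK
  updated: d(DK,I)=24, d(DK,M)=5/2, d(DK,N)=33/2, d(DK,O)=45/2, d(DK,S)=21/2, d(DK,T)=31/2
step 2: merge (I,O) at d=10, Q=-287/2; branch lengths I→97/20, O→103/20; new cluster IO
  updated: d(DK,IO)=73/4, d(IO,M)=13, d(IO,N)=11/2, d(IO,S)=15/2, d(IO,T)=35/2
step 3: merge (IO,N) at d=11/2, Q=-343/4; branch lengths IO→151/32, N→25/32; new cluster INO
  updated: d(DK,INO)=117/8, d(INO,M)=19/4, d(INO,S)=3/2, d(INO,T)=33/2
step 4: merge (INO,S) at d=3/2, Q=-527/8; branch lengths INO→71/48, S→1/48; new cluster INOS
  updated: d(DK,INOS)=189/16, d(INOS,M)=33/8, d(INOS,T)=31/2
step 5: merge (DK,M) at d=5/2, Q=-631/16; branch lengths DK→323/64, M→-163/64; new cluster DKM
  updated: d(DKM,INOS)=215/32, d(DKM,T)=21/2
step 6: merge (DKM,INOS) at d=215/32, Q=-1047/32; branch lengths DKM→55/64, INOS→375/64; new cluster DIKMNOS
  updated: d(DIKMNOS,T)=617/64
step 7: merge (DIKMNOS,T) at d=617/64; branch lengths DIKMNOS→617/128, T→617/128; new cluster DIKMNOST
final tree: ((((D:9/4,K:7/4):323/64,M:-163/64):55/64,(((I:97/20,O:103/20):151/32,N:25/32):71/48,S:1/48):375/64):617/128,T:617/128)
total length: 2551/64

INO,S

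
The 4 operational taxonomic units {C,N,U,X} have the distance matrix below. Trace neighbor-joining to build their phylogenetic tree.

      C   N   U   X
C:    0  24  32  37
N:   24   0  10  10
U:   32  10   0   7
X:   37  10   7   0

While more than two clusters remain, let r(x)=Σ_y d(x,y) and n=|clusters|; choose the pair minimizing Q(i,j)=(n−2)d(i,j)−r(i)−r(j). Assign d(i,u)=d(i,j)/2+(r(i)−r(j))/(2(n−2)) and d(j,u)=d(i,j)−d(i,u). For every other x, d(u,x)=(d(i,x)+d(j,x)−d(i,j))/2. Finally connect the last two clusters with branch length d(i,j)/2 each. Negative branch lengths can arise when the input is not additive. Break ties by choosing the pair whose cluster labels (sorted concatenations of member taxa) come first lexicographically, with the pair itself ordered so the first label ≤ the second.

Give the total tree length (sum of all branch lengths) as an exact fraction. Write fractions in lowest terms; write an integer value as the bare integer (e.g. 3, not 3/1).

151/4

step 1: merge (C,N) at d=24, Q=-89; branch lengths C→97/4, N→-1/4; new cluster CN
  updated: d(CN,U)=9, d(CN,X)=23/2
step 2: merge (CN,U) at d=9, Q=-55/2; branch lengths CN→27/4, U→9/4; new cluster CNU
  updated: d(CNU,X)=19/4
step 3: merge (CNU,X) at d=19/4; branch lengths CNU→19/8, X→19/8; new cluster CNUX
final tree: (((C:97/4,N:-1/4):27/4,U:9/4):19/8,X:19/8)
total length: 151/4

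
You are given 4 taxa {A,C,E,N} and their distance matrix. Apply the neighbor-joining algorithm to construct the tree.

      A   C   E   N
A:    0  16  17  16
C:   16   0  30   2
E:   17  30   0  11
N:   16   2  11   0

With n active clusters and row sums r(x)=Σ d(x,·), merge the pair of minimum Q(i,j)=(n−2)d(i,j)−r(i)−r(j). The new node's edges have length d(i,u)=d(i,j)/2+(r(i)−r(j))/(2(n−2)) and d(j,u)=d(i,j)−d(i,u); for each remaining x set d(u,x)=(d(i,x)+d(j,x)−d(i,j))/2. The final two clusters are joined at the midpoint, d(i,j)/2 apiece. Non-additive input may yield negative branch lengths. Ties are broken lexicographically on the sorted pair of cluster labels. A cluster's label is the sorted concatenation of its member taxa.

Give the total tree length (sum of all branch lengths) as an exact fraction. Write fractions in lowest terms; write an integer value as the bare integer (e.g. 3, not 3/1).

iteration 1: select A,E (d=17, Q=-73); attach at lengths (25/4, 43/4); label the merged cluster AE
  updated: d(AE,C)=29/2, d(AE,N)=5
iteration 2: select AE,C (d=29/2, Q=-43/2); attach at lengths (35/4, 23/4); label the merged cluster ACE
  updated: d(ACE,N)=-15/4
iteration 3: select ACE,N (d=-15/4); attach at lengths (-15/8, -15/8); label the merged cluster ACEN
final tree: (((A:25/4,E:43/4):35/4,C:23/4):-15/8,N:-15/8)
total length: 111/4

111/4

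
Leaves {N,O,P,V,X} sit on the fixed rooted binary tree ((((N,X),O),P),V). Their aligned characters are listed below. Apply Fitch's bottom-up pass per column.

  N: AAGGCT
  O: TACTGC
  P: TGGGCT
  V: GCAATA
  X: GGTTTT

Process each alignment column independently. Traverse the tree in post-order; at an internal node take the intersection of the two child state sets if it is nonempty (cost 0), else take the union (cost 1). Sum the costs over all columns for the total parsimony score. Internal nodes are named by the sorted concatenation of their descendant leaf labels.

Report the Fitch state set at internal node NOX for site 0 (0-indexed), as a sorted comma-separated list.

NX@0: {A} ∪ {G} = {A,G} (union, +1)
NOX@0: {A,G} ∪ {T} = {A,G,T} (union, +1)
NOPX@0: {A,G,T} ∩ {T} = {T} (intersection, +0)
NOPVX@0: {T} ∪ {G} = {G,T} (union, +1)
NX@1: {A} ∪ {G} = {A,G} (union, +1)
NOX@1: {A,G} ∩ {A} = {A} (intersection, +0)
NOPX@1: {A} ∪ {G} = {A,G} (union, +1)
NOPVX@1: {A,G} ∪ {C} = {A,C,G} (union, +1)
NX@2: {G} ∪ {T} = {G,T} (union, +1)
NOX@2: {G,T} ∪ {C} = {C,G,T} (union, +1)
NOPX@2: {C,G,T} ∩ {G} = {G} (intersection, +0)
NOPVX@2: {G} ∪ {A} = {A,G} (union, +1)
NX@3: {G} ∪ {T} = {G,T} (union, +1)
NOX@3: {G,T} ∩ {T} = {T} (intersection, +0)
NOPX@3: {T} ∪ {G} = {G,T} (union, +1)
NOPVX@3: {G,T} ∪ {A} = {A,G,T} (union, +1)
NX@4: {C} ∪ {T} = {C,T} (union, +1)
NOX@4: {C,T} ∪ {G} = {C,G,T} (union, +1)
NOPX@4: {C,G,T} ∩ {C} = {C} (intersection, +0)
NOPVX@4: {C} ∪ {T} = {C,T} (union, +1)
NX@5: {T} ∩ {T} = {T} (intersection, +0)
NOX@5: {T} ∪ {C} = {C,T} (union, +1)
NOPX@5: {C,T} ∩ {T} = {T} (intersection, +0)
NOPVX@5: {T} ∪ {A} = {A,T} (union, +1)
per-site changes: [3, 3, 3, 3, 3, 2]; total = 17

A,G,T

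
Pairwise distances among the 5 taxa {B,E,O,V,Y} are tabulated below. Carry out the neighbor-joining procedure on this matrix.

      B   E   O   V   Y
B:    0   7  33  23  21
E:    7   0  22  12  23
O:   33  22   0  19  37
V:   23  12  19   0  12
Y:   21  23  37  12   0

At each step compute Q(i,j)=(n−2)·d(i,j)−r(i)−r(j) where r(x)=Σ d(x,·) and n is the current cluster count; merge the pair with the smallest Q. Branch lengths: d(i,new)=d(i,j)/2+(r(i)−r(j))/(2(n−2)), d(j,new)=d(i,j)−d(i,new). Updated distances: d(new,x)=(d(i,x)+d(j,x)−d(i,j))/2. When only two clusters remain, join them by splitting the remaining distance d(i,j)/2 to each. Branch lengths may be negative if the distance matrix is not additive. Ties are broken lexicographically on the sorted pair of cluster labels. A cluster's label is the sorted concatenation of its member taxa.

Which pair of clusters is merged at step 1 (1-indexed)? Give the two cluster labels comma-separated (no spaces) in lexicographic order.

step 1: merge (B,E) at d=7, Q=-127; branch lengths B→41/6, E→1/6; new cluster BE
  updated: d(BE,O)=24, d(BE,V)=14, d(BE,Y)=37/2
step 2: merge (BE,O) at d=24, Q=-177/2; branch lengths BE→49/8, O→143/8; new cluster BEO
  updated: d(BEO,V)=9/2, d(BEO,Y)=63/4
step 3: merge (BEO,V) at d=9/2, Q=-129/4; branch lengths BEO→33/8, V→3/8; new cluster BEOV
  updated: d(BEOV,Y)=93/8
step 4: merge (BEOV,Y) at d=93/8; branch lengths BEOV→93/16, Y→93/16; new cluster BEOVY
final tree: ((((B:41/6,E:1/6):49/8,O:143/8):33/8,V:3/8):93/16,Y:93/16)
total length: 377/8

B,E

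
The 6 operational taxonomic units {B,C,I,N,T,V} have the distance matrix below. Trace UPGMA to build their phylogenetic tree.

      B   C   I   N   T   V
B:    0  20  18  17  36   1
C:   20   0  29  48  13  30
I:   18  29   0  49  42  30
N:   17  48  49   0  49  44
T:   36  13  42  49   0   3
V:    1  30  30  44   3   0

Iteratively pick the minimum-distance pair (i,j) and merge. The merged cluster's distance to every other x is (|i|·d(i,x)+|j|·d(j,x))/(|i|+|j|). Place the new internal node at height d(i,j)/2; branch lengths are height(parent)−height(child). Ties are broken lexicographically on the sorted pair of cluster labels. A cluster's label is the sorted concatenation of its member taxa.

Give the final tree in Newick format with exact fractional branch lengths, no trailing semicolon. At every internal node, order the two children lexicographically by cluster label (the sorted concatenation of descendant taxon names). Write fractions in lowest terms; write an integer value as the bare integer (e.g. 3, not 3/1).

1. join B+V (d=1) ⇒ BV; edges |B|=1/2, |V|=1/2
  updated: d(BV,C)=25, d(BV,I)=24, d(BV,N)=61/2, d(BV,T)=39/2
2. join C+T (d=13) ⇒ CT; edges |C|=13/2, |T|=13/2
  updated: d(BV,CT)=89/4, d(CT,I)=71/2, d(CT,N)=97/2
3. join BV+CT (d=89/4) ⇒ BCTV; edges |BV|=85/8, |CT|=37/8
  updated: d(BCTV,I)=119/4, d(BCTV,N)=79/2
4. join BCTV+I (d=119/4) ⇒ BCITV; edges |BCTV|=15/4, |I|=119/8
  updated: d(BCITV,N)=207/5
5. join BCITV+N (d=207/5) ⇒ BCINTV; edges |BCITV|=233/40, |N|=207/10
final tree: ((((B:1/2,V:1/2):85/8,(C:13/2,T:13/2):37/8):15/4,I:119/8):233/40,N:207/10)
total length: 372/5

((((B:1/2,V:1/2):85/8,(C:13/2,T:13/2):37/8):15/4,I:119/8):233/40,N:207/10)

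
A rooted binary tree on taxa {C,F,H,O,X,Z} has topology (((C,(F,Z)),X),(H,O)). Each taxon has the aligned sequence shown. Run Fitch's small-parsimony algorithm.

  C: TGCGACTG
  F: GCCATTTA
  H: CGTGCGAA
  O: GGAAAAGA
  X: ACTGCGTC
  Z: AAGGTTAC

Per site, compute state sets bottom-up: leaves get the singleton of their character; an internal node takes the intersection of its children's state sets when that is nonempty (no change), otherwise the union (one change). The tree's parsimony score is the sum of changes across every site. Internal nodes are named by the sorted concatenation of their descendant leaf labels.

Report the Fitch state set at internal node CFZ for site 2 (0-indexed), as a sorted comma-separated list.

site 0, node FZ: F={G} ∪ Z={A} → {A,G} (+1)
site 0, node CFZ: C={T} ∪ FZ={A,G} → {A,G,T} (+1)
site 0, node CFXZ: CFZ={A,G,T} ∩ X={A} → {A} (+0)
site 0, node HO: H={C} ∪ O={G} → {C,G} (+1)
site 0, node CFHOXZ: CFXZ={A} ∪ HO={C,G} → {A,C,G} (+1)
site 1, node FZ: F={C} ∪ Z={A} → {A,C} (+1)
site 1, node CFZ: C={G} ∪ FZ={A,C} → {A,C,G} (+1)
site 1, node CFXZ: CFZ={A,C,G} ∩ X={C} → {C} (+0)
site 1, node HO: H={G} ∩ O={G} → {G} (+0)
site 1, node CFHOXZ: CFXZ={C} ∪ HO={G} → {C,G} (+1)
site 2, node FZ: F={C} ∪ Z={G} → {C,G} (+1)
site 2, node CFZ: C={C} ∩ FZ={C,G} → {C} (+0)
site 2, node CFXZ: CFZ={C} ∪ X={T} → {C,T} (+1)
site 2, node HO: H={T} ∪ O={A} → {A,T} (+1)
site 2, node CFHOXZ: CFXZ={C,T} ∩ HO={A,T} → {T} (+0)
site 3, node FZ: F={A} ∪ Z={G} → {A,G} (+1)
site 3, node CFZ: C={G} ∩ FZ={A,G} → {G} (+0)
site 3, node CFXZ: CFZ={G} ∩ X={G} → {G} (+0)
site 3, node HO: H={G} ∪ O={A} → {A,G} (+1)
site 3, node CFHOXZ: CFXZ={G} ∩ HO={A,G} → {G} (+0)
site 4, node FZ: F={T} ∩ Z={T} → {T} (+0)
site 4, node CFZ: C={A} ∪ FZ={T} → {A,T} (+1)
site 4, node CFXZ: CFZ={A,T} ∪ X={C} → {A,C,T} (+1)
site 4, node HO: H={C} ∪ O={A} → {A,C} (+1)
site 4, node CFHOXZ: CFXZ={A,C,T} ∩ HO={A,C} → {A,C} (+0)
site 5, node FZ: F={T} ∩ Z={T} → {T} (+0)
site 5, node CFZ: C={C} ∪ FZ={T} → {C,T} (+1)
site 5, node CFXZ: CFZ={C,T} ∪ X={G} → {C,G,T} (+1)
site 5, node HO: H={G} ∪ O={A} → {A,G} (+1)
site 5, node CFHOXZ: CFXZ={C,G,T} ∩ HO={A,G} → {G} (+0)
site 6, node FZ: F={T} ∪ Z={A} → {A,T} (+1)
site 6, node CFZ: C={T} ∩ FZ={A,T} → {T} (+0)
site 6, node CFXZ: CFZ={T} ∩ X={T} → {T} (+0)
site 6, node HO: H={A} ∪ O={G} → {A,G} (+1)
site 6, node CFHOXZ: CFXZ={T} ∪ HO={A,G} → {A,G,T} (+1)
site 7, node FZ: F={A} ∪ Z={C} → {A,C} (+1)
site 7, node CFZ: C={G} ∪ FZ={A,C} → {A,C,G} (+1)
site 7, node CFXZ: CFZ={A,C,G} ∩ X={C} → {C} (+0)
site 7, node HO: H={A} ∩ O={A} → {A} (+0)
site 7, node CFHOXZ: CFXZ={C} ∪ HO={A} → {A,C} (+1)
per-site changes: [4, 3, 3, 2, 3, 3, 3, 3]; total = 24

C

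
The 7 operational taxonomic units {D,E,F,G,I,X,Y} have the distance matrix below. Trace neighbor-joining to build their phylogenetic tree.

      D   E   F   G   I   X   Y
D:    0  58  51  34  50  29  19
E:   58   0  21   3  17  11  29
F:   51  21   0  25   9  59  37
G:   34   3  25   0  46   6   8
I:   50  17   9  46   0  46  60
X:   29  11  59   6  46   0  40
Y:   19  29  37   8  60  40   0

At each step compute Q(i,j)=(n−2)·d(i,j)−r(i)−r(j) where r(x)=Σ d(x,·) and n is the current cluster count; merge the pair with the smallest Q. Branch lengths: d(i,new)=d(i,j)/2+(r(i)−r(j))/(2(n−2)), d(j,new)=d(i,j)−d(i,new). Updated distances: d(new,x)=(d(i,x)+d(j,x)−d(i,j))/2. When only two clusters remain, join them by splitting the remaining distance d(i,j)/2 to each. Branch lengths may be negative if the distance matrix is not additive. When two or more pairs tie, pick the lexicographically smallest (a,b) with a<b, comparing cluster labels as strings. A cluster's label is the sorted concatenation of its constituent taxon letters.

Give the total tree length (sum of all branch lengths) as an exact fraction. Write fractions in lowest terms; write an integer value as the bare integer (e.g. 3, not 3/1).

1. join F+I (d=9, Q=-385) ⇒ FI; edges |F|=19/10, |I|=71/10
  updated: d(D,FI)=46, d(E,FI)=29/2, d(FI,G)=31, d(FI,X)=48, d(FI,Y)=44
2. join D+Y (d=19, Q=-250) ⇒ DY; edges |D|=61/4, |Y|=15/4
  updated: d(DY,E)=34, d(DY,FI)=71/2, d(DY,G)=23/2, d(DY,X)=25
3. join E+FI (d=29/2, Q=-148) ⇒ EFI; edges |E|=-23/6, |FI|=55/3
  updated: d(DY,EFI)=55/2, d(EFI,G)=39/4, d(EFI,X)=89/4
4. join DY+EFI (d=55/2, Q=-137/2) ⇒ DEFIY; edges |DY|=119/8, |EFI|=101/8
  updated: d(DEFIY,G)=-25/8, d(DEFIY,X)=79/8
5. join DEFIY+G (d=-25/8, Q=-51/4) ⇒ DEFGIY; edges |DEFIY|=3/8, |G|=-7/2
  updated: d(DEFGIY,X)=19/2
6. join DEFGIY+X (d=19/2) ⇒ DEFGIXY; edges |DEFGIY|=19/4, |X|=19/4
final tree: ((((D:61/4,Y:15/4):119/8,(E:-23/6,(F:19/10,I:71/10):55/3):101/8):3/8,G:-7/2):19/4,X:19/4)
total length: 611/8

611/8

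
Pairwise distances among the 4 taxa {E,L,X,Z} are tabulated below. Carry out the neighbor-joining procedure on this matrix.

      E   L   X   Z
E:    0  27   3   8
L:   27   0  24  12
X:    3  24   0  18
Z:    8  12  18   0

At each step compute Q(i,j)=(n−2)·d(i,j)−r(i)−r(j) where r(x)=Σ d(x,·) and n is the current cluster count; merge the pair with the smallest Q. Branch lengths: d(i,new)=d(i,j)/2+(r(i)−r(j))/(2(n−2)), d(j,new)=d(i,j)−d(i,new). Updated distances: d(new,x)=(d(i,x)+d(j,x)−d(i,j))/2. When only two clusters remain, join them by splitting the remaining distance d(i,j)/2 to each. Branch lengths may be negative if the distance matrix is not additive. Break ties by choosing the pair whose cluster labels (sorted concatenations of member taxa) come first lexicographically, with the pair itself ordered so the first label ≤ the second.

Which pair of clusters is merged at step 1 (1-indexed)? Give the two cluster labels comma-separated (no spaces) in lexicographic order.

E,X

1. join E+X (d=3, Q=-77) ⇒ EX; edges |E|=-1/4, |X|=13/4
  updated: d(EX,L)=24, d(EX,Z)=23/2
2. join EX+L (d=24, Q=-95/2) ⇒ ELX; edges |EX|=47/4, |L|=49/4
  updated: d(ELX,Z)=-1/4
3. join ELX+Z (d=-1/4) ⇒ ELXZ; edges |ELX|=-1/8, |Z|=-1/8
final tree: (((E:-1/4,X:13/4):47/4,L:49/4):-1/8,Z:-1/8)
total length: 107/4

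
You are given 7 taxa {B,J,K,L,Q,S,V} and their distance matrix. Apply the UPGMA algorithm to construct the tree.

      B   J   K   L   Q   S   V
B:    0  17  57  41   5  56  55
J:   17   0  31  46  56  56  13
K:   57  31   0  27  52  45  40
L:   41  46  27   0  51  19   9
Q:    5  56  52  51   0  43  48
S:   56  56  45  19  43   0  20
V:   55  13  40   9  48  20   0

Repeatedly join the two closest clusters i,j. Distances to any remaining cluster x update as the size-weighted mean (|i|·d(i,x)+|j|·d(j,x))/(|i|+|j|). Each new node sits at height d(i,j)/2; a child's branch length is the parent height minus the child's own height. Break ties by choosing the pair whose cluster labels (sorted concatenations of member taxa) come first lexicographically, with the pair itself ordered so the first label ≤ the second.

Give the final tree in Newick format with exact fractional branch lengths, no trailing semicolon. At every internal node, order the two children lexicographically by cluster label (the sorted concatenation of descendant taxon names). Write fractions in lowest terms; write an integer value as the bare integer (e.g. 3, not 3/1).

((B:5/2,Q:5/2):213/10,((J:31/2,K:31/2):41/12,((L:9/2,V:9/2):21/4,S:39/4):55/6):293/60)

iteration 1: select B,Q (d=5); attach at lengths (5/2, 5/2); label the merged cluster BQ
  updated: d(BQ,J)=73/2, d(BQ,K)=109/2, d(BQ,L)=46, d(BQ,S)=99/2, d(BQ,V)=103/2
iteration 2: select L,V (d=9); attach at lengths (9/2, 9/2); label the merged cluster LV
  updated: d(BQ,LV)=195/4, d(J,LV)=59/2, d(K,LV)=67/2, d(LV,S)=39/2
iteration 3: select LV,S (d=39/2); attach at lengths (21/4, 39/4); label the merged cluster LSV
  updated: d(BQ,LSV)=49, d(J,LSV)=115/3, d(K,LSV)=112/3
iteration 4: select J,K (d=31); attach at lengths (31/2, 31/2); label the merged cluster JK
  updated: d(BQ,JK)=91/2, d(JK,LSV)=227/6
iteration 5: select JK,LSV (d=227/6); attach at lengths (41/12, 55/6); label the merged cluster JKLSV
  updated: d(BQ,JKLSV)=238/5
iteration 6: select BQ,JKLSV (d=238/5); attach at lengths (213/10, 293/60); label the merged cluster BJKLQSV
final tree: ((B:5/2,Q:5/2):213/10,((J:31/2,K:31/2):41/12,((L:9/2,V:9/2):21/4,S:39/4):55/6):293/60)
total length: 2963/30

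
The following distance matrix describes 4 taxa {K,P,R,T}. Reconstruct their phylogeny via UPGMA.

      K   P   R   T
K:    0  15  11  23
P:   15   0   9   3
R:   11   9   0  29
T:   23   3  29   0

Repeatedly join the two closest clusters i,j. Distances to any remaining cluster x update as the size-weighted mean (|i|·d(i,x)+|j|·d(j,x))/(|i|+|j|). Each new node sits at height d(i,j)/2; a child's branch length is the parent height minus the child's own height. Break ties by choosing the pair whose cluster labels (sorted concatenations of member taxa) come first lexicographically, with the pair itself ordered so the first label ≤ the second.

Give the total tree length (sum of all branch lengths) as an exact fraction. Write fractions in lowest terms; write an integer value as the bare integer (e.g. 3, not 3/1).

1. join P+T (d=3) ⇒ PT; edges |P|=3/2, |T|=3/2
  updated: d(K,PT)=19, d(PT,R)=19
2. join K+R (d=11) ⇒ KR; edges |K|=11/2, |R|=11/2
  updated: d(KR,PT)=19
3. join KR+PT (d=19) ⇒ KPRT; edges |KR|=4, |PT|=8
final tree: ((K:11/2,R:11/2):4,(P:3/2,T:3/2):8)
total length: 26

26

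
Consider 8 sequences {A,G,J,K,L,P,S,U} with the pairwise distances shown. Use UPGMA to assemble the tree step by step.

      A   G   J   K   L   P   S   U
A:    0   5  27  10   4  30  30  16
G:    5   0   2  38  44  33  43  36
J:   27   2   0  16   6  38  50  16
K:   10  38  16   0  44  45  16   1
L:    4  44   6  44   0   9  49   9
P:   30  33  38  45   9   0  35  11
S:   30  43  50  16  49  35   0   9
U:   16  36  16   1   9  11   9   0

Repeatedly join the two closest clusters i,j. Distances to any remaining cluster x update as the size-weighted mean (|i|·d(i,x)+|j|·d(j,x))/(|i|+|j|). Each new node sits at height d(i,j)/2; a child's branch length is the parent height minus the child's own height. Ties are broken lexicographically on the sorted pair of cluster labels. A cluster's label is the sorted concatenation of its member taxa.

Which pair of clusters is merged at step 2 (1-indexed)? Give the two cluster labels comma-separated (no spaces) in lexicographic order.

1. join K+U (d=1) ⇒ KU; edges |K|=1/2, |U|=1/2
  updated: d(A,KU)=13, d(G,KU)=37, d(J,KU)=16, d(KU,L)=53/2, d(KU,P)=28, d(KU,S)=25/2
2. join G+J (d=2) ⇒ GJ; edges |G|=1, |J|=1
  updated: d(A,GJ)=16, d(GJ,KU)=53/2, d(GJ,L)=25, d(GJ,P)=71/2, d(GJ,S)=93/2
3. join A+L (d=4) ⇒ AL; edges |A|=2, |L|=2
  updated: d(AL,GJ)=41/2, d(AL,KU)=79/4, d(AL,P)=39/2, d(AL,S)=79/2
4. join KU+S (d=25/2) ⇒ KSU; edges |KU|=23/4, |S|=25/4
  updated: d(AL,KSU)=79/3, d(GJ,KSU)=199/6, d(KSU,P)=91/3
5. join AL+P (d=39/2) ⇒ ALP; edges |AL|=31/4, |P|=39/4
  updated: d(ALP,GJ)=51/2, d(ALP,KSU)=83/3
6. join ALP+GJ (d=51/2) ⇒ AGJLP; edges |ALP|=3, |GJ|=47/4
  updated: d(AGJLP,KSU)=448/15
7. join AGJLP+KSU (d=448/15) ⇒ AGJKLPSU; edges |AGJLP|=131/60, |KSU|=521/60
final tree: ((((A:2,L:2):31/4,P:39/4):3,(G:1,J:1):47/4):131/60,((K:1/2,U:1/2):23/4,S:25/4):521/60)
total length: 3727/60

G,J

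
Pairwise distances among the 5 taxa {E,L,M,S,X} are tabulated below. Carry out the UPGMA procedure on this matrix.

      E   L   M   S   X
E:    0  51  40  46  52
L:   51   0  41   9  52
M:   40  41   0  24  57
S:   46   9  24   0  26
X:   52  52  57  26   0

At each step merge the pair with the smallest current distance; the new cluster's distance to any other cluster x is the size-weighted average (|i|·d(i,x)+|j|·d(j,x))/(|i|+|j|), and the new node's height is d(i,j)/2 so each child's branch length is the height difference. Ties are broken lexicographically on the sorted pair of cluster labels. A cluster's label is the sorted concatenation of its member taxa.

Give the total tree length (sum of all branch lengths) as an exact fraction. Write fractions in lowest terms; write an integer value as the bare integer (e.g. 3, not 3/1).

181/2

step 1: merge (L,S) at d=9; branch lengths L→9/2, S→9/2; new cluster LS
  updated: d(E,LS)=97/2, d(LS,M)=65/2, d(LS,X)=39
step 2: merge (LS,M) at d=65/2; branch lengths LS→47/4, M→65/4; new cluster LMS
  updated: d(E,LMS)=137/3, d(LMS,X)=45
step 3: merge (LMS,X) at d=45; branch lengths LMS→25/4, X→45/2; new cluster LMSX
  updated: d(E,LMSX)=189/4
step 4: merge (E,LMSX) at d=189/4; branch lengths E→189/8, LMSX→9/8; new cluster ELMSX
final tree: (E:189/8,(((L:9/2,S:9/2):47/4,M:65/4):25/4,X:45/2):9/8)
total length: 181/2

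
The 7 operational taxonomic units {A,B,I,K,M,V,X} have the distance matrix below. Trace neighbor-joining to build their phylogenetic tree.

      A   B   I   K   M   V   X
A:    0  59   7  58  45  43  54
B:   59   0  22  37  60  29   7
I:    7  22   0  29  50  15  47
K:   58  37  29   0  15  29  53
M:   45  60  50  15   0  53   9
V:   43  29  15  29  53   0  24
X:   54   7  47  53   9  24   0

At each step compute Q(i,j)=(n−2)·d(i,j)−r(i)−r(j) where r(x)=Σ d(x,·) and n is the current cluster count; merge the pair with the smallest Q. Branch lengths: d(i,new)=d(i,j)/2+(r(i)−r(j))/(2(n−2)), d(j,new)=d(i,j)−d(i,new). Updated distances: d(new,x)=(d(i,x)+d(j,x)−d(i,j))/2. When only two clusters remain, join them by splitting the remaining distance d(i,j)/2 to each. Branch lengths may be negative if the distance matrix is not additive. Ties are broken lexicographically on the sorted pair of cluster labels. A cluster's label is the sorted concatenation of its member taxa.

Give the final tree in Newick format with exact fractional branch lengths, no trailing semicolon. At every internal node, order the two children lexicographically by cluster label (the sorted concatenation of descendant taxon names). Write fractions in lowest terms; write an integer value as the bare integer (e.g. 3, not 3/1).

((((A:131/10,I:-61/10):135/8,V:69/8):21/4,(B:67/12,X:17/12):51/4):8,(K:53/8,M:67/8):8)

1. join A+I (d=7, Q=-401) ⇒ AI; edges |A|=131/10, |I|=-61/10
  updated: d(AI,B)=37, d(AI,K)=40, d(AI,M)=44, d(AI,V)=51/2, d(AI,X)=47
2. join K+M (d=15, Q=-295) ⇒ KM; edges |K|=53/8, |M|=67/8
  updated: d(AI,KM)=69/2, d(B,KM)=41, d(KM,V)=67/2, d(KM,X)=47/2
3. join B+X (d=7, Q=-389/2) ⇒ BX; edges |B|=67/12, |X|=17/12
  updated: d(AI,BX)=77/2, d(BX,KM)=115/4, d(BX,V)=23
4. join AI+V (d=51/2, Q=-259/2) ⇒ AIV; edges |AI|=135/8, |V|=69/8
  updated: d(AIV,BX)=18, d(AIV,KM)=85/4
5. join AIV+BX (d=18, Q=-68) ⇒ ABIVX; edges |AIV|=21/4, |BX|=51/4
  updated: d(ABIVX,KM)=16
6. join ABIVX+KM (d=16) ⇒ ABIKMVX; edges |ABIVX|=8, |KM|=8
final tree: ((((A:131/10,I:-61/10):135/8,V:69/8):21/4,(B:67/12,X:17/12):51/4):8,(K:53/8,M:67/8):8)
total length: 177/2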